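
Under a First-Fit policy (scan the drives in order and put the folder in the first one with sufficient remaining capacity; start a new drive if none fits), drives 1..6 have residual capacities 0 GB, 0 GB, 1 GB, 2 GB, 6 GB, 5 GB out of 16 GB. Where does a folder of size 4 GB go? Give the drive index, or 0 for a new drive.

Drives with room: drive 5 (6 GB), drive 6 (5 GB).
The first with room is drive 5.

5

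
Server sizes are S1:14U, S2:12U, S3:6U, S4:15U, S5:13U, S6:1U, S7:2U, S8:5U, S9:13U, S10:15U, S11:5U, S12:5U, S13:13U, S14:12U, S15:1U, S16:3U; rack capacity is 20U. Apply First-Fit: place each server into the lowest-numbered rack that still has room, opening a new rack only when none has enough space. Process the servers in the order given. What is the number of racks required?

8

Put S1 (14U) in rack 1; 6U remain.
Put S2 (12U) in rack 2; 8U remain.
Put S3 (6U) in rack 1; 0U remain.
Put S4 (15U) in rack 3; 5U remain.
Put S5 (13U) in rack 4; 7U remain.
Put S6 (1U) in rack 2; 7U remain.
Put S7 (2U) in rack 2; 5U remain.
Put S8 (5U) in rack 2; 0U remain.
Put S9 (13U) in rack 5; 7U remain.
Put S10 (15U) in rack 6; 5U remain.
Put S11 (5U) in rack 3; 0U remain.
Put S12 (5U) in rack 4; 2U remain.
Put S13 (13U) in rack 7; 7U remain.
Put S14 (12U) in rack 8; 8U remain.
Put S15 (1U) in rack 4; 1U remain.
Put S16 (3U) in rack 5; 4U remain.
Final racks: [14,6] [12,1,2,5] [15,5] [13,5,1] [13,3] [15] [13] [12].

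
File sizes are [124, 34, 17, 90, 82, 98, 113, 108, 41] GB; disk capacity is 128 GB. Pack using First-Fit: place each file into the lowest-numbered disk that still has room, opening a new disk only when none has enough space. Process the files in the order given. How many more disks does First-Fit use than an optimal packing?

First-Fit: [124] [34,17,41] [90] [82] [98] [113] [108] → 7 disks.
Total size 707 GB; any packing needs at least ⌈707/128⌉ = 6 disks.
An optimal packing achieves that bound: [124] [113] [108,17] [98] [90,34] [82,41] → 6 disks.
Excess: 7 − 6 = 1.

1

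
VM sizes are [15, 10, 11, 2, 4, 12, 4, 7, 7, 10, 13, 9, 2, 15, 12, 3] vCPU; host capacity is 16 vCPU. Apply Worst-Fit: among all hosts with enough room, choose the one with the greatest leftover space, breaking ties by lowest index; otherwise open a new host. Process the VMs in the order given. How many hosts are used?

10 hosts

15 vCPU → host 1 (remaining 1 vCPU)
10 vCPU → host 2 (remaining 6 vCPU)
11 vCPU → host 3 (remaining 5 vCPU)
2 vCPU → host 2 (remaining 4 vCPU)
4 vCPU → host 3 (remaining 1 vCPU)
12 vCPU → host 4 (remaining 4 vCPU)
4 vCPU → host 2 (remaining 0 vCPU)
7 vCPU → host 5 (remaining 9 vCPU)
7 vCPU → host 5 (remaining 2 vCPU)
10 vCPU → host 6 (remaining 6 vCPU)
13 vCPU → host 7 (remaining 3 vCPU)
9 vCPU → host 8 (remaining 7 vCPU)
2 vCPU → host 8 (remaining 5 vCPU)
15 vCPU → host 9 (remaining 1 vCPU)
12 vCPU → host 10 (remaining 4 vCPU)
3 vCPU → host 6 (remaining 3 vCPU)
Final hosts: [15] [10,2,4] [11,4] [12] [7,7] [10,3] [13] [9,2] [15] [12].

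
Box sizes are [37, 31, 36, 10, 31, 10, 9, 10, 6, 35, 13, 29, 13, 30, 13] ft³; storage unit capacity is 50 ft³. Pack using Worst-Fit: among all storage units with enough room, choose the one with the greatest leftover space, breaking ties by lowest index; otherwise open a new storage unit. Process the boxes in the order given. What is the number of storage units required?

Put 37 ft³ in storage unit 1; 13 ft³ remain.
Put 31 ft³ in storage unit 2; 19 ft³ remain.
Put 36 ft³ in storage unit 3; 14 ft³ remain.
Put 10 ft³ in storage unit 2; 9 ft³ remain.
Put 31 ft³ in storage unit 4; 19 ft³ remain.
Put 10 ft³ in storage unit 4; 9 ft³ remain.
Put 9 ft³ in storage unit 3; 5 ft³ remain.
Put 10 ft³ in storage unit 1; 3 ft³ remain.
Put 6 ft³ in storage unit 2; 3 ft³ remain.
Put 35 ft³ in storage unit 5; 15 ft³ remain.
Put 13 ft³ in storage unit 5; 2 ft³ remain.
Put 29 ft³ in storage unit 6; 21 ft³ remain.
Put 13 ft³ in storage unit 6; 8 ft³ remain.
Put 30 ft³ in storage unit 7; 20 ft³ remain.
Put 13 ft³ in storage unit 7; 7 ft³ remain.

7 storage units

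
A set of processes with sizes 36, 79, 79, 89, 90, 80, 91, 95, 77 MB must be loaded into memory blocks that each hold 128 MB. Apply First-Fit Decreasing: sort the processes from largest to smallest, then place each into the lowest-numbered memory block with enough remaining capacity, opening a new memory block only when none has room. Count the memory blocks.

8

Sorted descending: 95, 91, 90, 89, 80, 79, 79, 77, 36.
memory block 1: place 95 MB, 33 MB left
memory block 2: place 91 MB, 37 MB left
memory block 3: place 90 MB, 38 MB left
memory block 4: place 89 MB, 39 MB left
memory block 5: place 80 MB, 48 MB left
memory block 6: place 79 MB, 49 MB left
memory block 7: place 79 MB, 49 MB left
memory block 8: place 77 MB, 51 MB left
memory block 2: place 36 MB, 1 MB left
Final memory blocks: [95] [91,36] [90] [89] [80] [79] [79] [77].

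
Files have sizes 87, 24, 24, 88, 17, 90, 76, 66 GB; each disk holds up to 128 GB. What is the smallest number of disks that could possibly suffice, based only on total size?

Total size = 87 + 24 + 24 + 88 + 17 + 90 + 76 + 66 = 472 GB.
⌈472 / 128⌉ = 4.

4 disks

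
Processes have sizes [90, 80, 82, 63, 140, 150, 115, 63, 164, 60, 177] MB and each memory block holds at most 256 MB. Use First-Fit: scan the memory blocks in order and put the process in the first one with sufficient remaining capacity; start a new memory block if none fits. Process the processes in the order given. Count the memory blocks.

6 memory blocks

memory block 1: place 90 MB, 166 MB left
memory block 1: place 80 MB, 86 MB left
memory block 1: place 82 MB, 4 MB left
memory block 2: place 63 MB, 193 MB left
memory block 2: place 140 MB, 53 MB left
memory block 3: place 150 MB, 106 MB left
memory block 4: place 115 MB, 141 MB left
memory block 3: place 63 MB, 43 MB left
memory block 5: place 164 MB, 92 MB left
memory block 4: place 60 MB, 81 MB left
memory block 6: place 177 MB, 79 MB left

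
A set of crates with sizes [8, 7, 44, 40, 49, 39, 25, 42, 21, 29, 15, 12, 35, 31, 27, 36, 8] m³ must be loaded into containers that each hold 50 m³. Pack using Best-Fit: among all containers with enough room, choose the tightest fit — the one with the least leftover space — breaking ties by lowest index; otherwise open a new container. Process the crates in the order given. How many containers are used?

8 m³ → container 1 (remaining 42 m³)
7 m³ → container 1 (remaining 35 m³)
44 m³ → container 2 (remaining 6 m³)
40 m³ → container 3 (remaining 10 m³)
49 m³ → container 4 (remaining 1 m³)
39 m³ → container 5 (remaining 11 m³)
25 m³ → container 1 (remaining 10 m³)
42 m³ → container 6 (remaining 8 m³)
21 m³ → container 7 (remaining 29 m³)
29 m³ → container 7 (remaining 0 m³)
15 m³ → container 8 (remaining 35 m³)
12 m³ → container 8 (remaining 23 m³)
35 m³ → container 9 (remaining 15 m³)
31 m³ → container 10 (remaining 19 m³)
27 m³ → container 11 (remaining 23 m³)
36 m³ → container 12 (remaining 14 m³)
8 m³ → container 6 (remaining 0 m³)
Final containers: [8,7,25] [44] [40] [49] [39] [42,8] [21,29] [15,12] [35] [31] [27] [36].

12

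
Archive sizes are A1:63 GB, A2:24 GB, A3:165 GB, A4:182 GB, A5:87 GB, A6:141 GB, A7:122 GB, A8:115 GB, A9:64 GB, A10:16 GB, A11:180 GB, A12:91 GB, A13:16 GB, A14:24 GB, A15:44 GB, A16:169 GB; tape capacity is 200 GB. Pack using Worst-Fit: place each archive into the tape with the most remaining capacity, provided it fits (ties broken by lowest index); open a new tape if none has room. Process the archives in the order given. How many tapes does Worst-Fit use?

9

Put A1 (63 GB) in tape 1; 137 GB remain.
Put A2 (24 GB) in tape 1; 113 GB remain.
Put A3 (165 GB) in tape 2; 35 GB remain.
Put A4 (182 GB) in tape 3; 18 GB remain.
Put A5 (87 GB) in tape 1; 26 GB remain.
Put A6 (141 GB) in tape 4; 59 GB remain.
Put A7 (122 GB) in tape 5; 78 GB remain.
Put A8 (115 GB) in tape 6; 85 GB remain.
Put A9 (64 GB) in tape 6; 21 GB remain.
Put A10 (16 GB) in tape 5; 62 GB remain.
Put A11 (180 GB) in tape 7; 20 GB remain.
Put A12 (91 GB) in tape 8; 109 GB remain.
Put A13 (16 GB) in tape 8; 93 GB remain.
Put A14 (24 GB) in tape 8; 69 GB remain.
Put A15 (44 GB) in tape 8; 25 GB remain.
Put A16 (169 GB) in tape 9; 31 GB remain.
Final tapes: [63,24,87] [165] [182] [141] [122,16] [115,64] [180] [91,16,24,44] [169].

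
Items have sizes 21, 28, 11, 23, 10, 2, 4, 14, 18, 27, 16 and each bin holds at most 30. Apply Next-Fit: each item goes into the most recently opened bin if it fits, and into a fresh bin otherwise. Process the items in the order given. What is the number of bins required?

8 bins

bin 1: place 21, 9 left
bin 2: place 28, 2 left
bin 3: place 11, 19 left
bin 4: place 23, 7 left
bin 5: place 10, 20 left
bin 5: place 2, 18 left
bin 5: place 4, 14 left
bin 5: place 14, 0 left
bin 6: place 18, 12 left
bin 7: place 27, 3 left
bin 8: place 16, 14 left
Final bins: [21] [28] [11] [23] [10,2,4,14] [18] [27] [16].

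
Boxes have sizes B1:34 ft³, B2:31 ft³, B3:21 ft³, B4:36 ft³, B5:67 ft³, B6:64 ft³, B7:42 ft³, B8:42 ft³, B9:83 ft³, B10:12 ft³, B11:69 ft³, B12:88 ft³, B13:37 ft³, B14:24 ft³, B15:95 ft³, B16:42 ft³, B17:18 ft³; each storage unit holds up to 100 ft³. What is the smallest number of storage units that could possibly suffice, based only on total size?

9 storage units

Total size = 34 + 31 + 21 + 36 + 67 + 64 + 42 + 42 + 83 + 12 + 69 + 88 + 37 + 24 + 95 + 42 + 18 = 805 ft³.
⌈805 / 100⌉ = 9.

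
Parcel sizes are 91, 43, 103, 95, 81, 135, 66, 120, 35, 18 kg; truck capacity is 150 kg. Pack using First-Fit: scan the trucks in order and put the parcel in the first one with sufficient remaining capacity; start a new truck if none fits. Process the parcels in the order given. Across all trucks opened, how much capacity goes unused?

113

91 kg → truck 1 (remaining 59 kg)
43 kg → truck 1 (remaining 16 kg)
103 kg → truck 2 (remaining 47 kg)
95 kg → truck 3 (remaining 55 kg)
81 kg → truck 4 (remaining 69 kg)
135 kg → truck 5 (remaining 15 kg)
66 kg → truck 4 (remaining 3 kg)
120 kg → truck 6 (remaining 30 kg)
35 kg → truck 2 (remaining 12 kg)
18 kg → truck 3 (remaining 37 kg)
6 trucks × 150 kg = 900 kg; used 787 kg; unused 113 kg.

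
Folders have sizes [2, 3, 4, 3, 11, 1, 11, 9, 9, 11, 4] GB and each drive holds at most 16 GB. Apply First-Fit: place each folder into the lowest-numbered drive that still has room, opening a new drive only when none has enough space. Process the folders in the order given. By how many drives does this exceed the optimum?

First-Fit: [2,3,4,3,1] [11,4] [11] [9] [9] [11] → 6 drives.
Total size 68 GB; any packing needs at least ⌈68/16⌉ = 5 drives.
An optimal packing achieves that bound: [11,4,1] [11,4] [11,3,2] [9,3] [9] → 5 drives.
Excess: 6 − 5 = 1.

1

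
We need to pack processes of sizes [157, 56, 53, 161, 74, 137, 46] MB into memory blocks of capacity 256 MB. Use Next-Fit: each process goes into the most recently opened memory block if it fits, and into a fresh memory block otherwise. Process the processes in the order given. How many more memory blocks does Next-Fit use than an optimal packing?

1

Next-Fit: [157,56] [53,161] [74,137] [46] → 4 memory blocks.
Total size 684 MB; any packing needs at least ⌈684/256⌉ = 3 memory blocks.
An optimal packing achieves that bound: [161,74] [157,56] [137,53,46] → 3 memory blocks.
Excess: 4 − 3 = 1.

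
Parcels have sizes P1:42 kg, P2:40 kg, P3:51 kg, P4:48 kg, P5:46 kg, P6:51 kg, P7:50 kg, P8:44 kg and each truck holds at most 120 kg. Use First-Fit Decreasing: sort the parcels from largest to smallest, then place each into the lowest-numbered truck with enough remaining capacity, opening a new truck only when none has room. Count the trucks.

4

Sorted descending: 51, 51, 50, 48, 46, 44, 42, 40.
Put 51 kg in truck 1; 69 kg remain.
Put 51 kg in truck 1; 18 kg remain.
Put 50 kg in truck 2; 70 kg remain.
Put 48 kg in truck 2; 22 kg remain.
Put 46 kg in truck 3; 74 kg remain.
Put 44 kg in truck 3; 30 kg remain.
Put 42 kg in truck 4; 78 kg remain.
Put 40 kg in truck 4; 38 kg remain.
Final trucks: [51,51] [50,48] [46,44] [42,40].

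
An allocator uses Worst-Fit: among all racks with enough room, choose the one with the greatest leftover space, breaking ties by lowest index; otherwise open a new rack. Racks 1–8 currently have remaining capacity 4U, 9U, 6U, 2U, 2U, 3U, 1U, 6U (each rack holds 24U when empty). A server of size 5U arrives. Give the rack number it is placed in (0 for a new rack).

Racks with room: rack 2 (9U), rack 3 (6U), rack 8 (6U).
Most room is rack 2 with 9U free.

2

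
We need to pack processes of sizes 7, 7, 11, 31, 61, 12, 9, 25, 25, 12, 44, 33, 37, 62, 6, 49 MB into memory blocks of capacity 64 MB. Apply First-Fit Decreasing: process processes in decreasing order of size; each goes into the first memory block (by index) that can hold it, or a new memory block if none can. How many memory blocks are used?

Sorted descending: 62, 61, 49, 44, 37, 33, 31, 25, 25, 12, 12, 11, 9, 7, 7, 6.
62 MB → memory block 1 (remaining 2 MB)
61 MB → memory block 2 (remaining 3 MB)
49 MB → memory block 3 (remaining 15 MB)
44 MB → memory block 4 (remaining 20 MB)
37 MB → memory block 5 (remaining 27 MB)
33 MB → memory block 6 (remaining 31 MB)
31 MB → memory block 6 (remaining 0 MB)
25 MB → memory block 5 (remaining 2 MB)
25 MB → memory block 7 (remaining 39 MB)
12 MB → memory block 3 (remaining 3 MB)
12 MB → memory block 4 (remaining 8 MB)
11 MB → memory block 7 (remaining 28 MB)
9 MB → memory block 7 (remaining 19 MB)
7 MB → memory block 4 (remaining 1 MB)
7 MB → memory block 7 (remaining 12 MB)
6 MB → memory block 7 (remaining 6 MB)

7 memory blocks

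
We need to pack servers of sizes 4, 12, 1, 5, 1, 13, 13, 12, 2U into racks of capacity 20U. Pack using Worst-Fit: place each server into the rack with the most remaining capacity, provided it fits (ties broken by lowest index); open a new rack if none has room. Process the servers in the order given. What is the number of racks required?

rack 1: place 4U, 16U left
rack 1: place 12U, 4U left
rack 1: place 1U, 3U left
rack 2: place 5U, 15U left
rack 2: place 1U, 14U left
rack 2: place 13U, 1U left
rack 3: place 13U, 7U left
rack 4: place 12U, 8U left
rack 4: place 2U, 6U left
Final racks: [4,12,1] [5,1,13] [13] [12,2].

4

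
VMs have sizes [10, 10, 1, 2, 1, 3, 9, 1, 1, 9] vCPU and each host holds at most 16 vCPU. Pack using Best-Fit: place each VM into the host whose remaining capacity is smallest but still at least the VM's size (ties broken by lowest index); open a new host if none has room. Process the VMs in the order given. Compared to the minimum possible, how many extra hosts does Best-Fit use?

0

Best-Fit: [10,1,2,1,1,1] [10,3] [9] [9] → 4 hosts.
4 VMs exceed 8 vCPU (half the capacity), and no two of those can share a host, so at least 4 hosts are needed.
So 4 is already optimal.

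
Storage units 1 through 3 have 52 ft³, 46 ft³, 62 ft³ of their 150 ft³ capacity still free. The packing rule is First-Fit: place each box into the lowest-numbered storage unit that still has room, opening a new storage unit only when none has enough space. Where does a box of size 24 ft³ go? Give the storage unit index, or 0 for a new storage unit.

Storage units with room: storage unit 1 (52 ft³), storage unit 2 (46 ft³), storage unit 3 (62 ft³).
The first with room is storage unit 1.

1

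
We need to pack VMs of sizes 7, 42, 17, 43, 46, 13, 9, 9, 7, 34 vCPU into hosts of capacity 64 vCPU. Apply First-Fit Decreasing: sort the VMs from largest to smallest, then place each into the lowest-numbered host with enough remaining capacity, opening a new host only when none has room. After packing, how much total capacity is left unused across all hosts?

29

Sorted descending: 46, 43, 42, 34, 17, 13, 9, 9, 7, 7.
Put 46 vCPU in host 1; 18 vCPU remain.
Put 43 vCPU in host 2; 21 vCPU remain.
Put 42 vCPU in host 3; 22 vCPU remain.
Put 34 vCPU in host 4; 30 vCPU remain.
Put 17 vCPU in host 1; 1 vCPU remain.
Put 13 vCPU in host 2; 8 vCPU remain.
Put 9 vCPU in host 3; 13 vCPU remain.
Put 9 vCPU in host 3; 4 vCPU remain.
Put 7 vCPU in host 2; 1 vCPU remain.
Put 7 vCPU in host 4; 23 vCPU remain.
4 hosts × 64 vCPU = 256 vCPU; used 227 vCPU; unused 29 vCPU.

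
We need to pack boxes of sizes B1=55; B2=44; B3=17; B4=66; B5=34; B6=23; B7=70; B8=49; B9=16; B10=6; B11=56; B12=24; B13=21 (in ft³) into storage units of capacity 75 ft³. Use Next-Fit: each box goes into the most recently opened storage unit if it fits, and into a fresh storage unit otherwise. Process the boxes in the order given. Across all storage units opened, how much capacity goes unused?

119

storage unit 1: place B1 (55 ft³), 20 ft³ left
storage unit 2: place B2 (44 ft³), 31 ft³ left
storage unit 2: place B3 (17 ft³), 14 ft³ left
storage unit 3: place B4 (66 ft³), 9 ft³ left
storage unit 4: place B5 (34 ft³), 41 ft³ left
storage unit 4: place B6 (23 ft³), 18 ft³ left
storage unit 5: place B7 (70 ft³), 5 ft³ left
storage unit 6: place B8 (49 ft³), 26 ft³ left
storage unit 6: place B9 (16 ft³), 10 ft³ left
storage unit 6: place B10 (6 ft³), 4 ft³ left
storage unit 7: place B11 (56 ft³), 19 ft³ left
storage unit 8: place B12 (24 ft³), 51 ft³ left
storage unit 8: place B13 (21 ft³), 30 ft³ left
8 storage units × 75 ft³ = 600 ft³; used 481 ft³; unused 119 ft³.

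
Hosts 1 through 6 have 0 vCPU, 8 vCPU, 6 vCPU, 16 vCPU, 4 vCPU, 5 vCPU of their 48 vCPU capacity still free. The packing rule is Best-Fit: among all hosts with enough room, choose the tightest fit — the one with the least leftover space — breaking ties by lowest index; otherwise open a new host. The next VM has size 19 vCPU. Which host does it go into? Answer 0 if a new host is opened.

0

No host has ≥ 19 vCPU free, so a new host is opened.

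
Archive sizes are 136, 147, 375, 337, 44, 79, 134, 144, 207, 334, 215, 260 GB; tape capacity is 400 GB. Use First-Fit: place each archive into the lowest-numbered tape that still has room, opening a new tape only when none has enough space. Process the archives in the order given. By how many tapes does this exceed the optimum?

1

First-Fit: [136,147,44] [375] [337] [79,134,144] [207] [334] [215] [260] → 8 tapes.
Total size 2412 GB; any packing needs at least ⌈2412/400⌉ = 7 tapes.
An optimal packing achieves that bound: [375] [337,44] [334] [260,136] [215,147] [207,144] [134,79] → 7 tapes.
Excess: 8 − 7 = 1.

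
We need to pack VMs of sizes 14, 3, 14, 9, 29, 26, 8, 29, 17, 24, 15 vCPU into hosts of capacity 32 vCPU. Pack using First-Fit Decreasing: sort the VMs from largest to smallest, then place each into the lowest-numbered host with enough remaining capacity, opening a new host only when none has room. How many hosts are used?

7 hosts

Sorted descending: 29, 29, 26, 24, 17, 15, 14, 14, 9, 8, 3.
host 1: place 29 vCPU, 3 vCPU left
host 2: place 29 vCPU, 3 vCPU left
host 3: place 26 vCPU, 6 vCPU left
host 4: place 24 vCPU, 8 vCPU left
host 5: place 17 vCPU, 15 vCPU left
host 5: place 15 vCPU, 0 vCPU left
host 6: place 14 vCPU, 18 vCPU left
host 6: place 14 vCPU, 4 vCPU left
host 7: place 9 vCPU, 23 vCPU left
host 4: place 8 vCPU, 0 vCPU left
host 1: place 3 vCPU, 0 vCPU left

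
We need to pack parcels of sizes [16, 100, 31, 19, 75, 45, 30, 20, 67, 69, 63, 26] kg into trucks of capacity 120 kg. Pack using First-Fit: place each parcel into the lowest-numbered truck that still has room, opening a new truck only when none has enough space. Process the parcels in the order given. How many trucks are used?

truck 1: place 16 kg, 104 kg left
truck 1: place 100 kg, 4 kg left
truck 2: place 31 kg, 89 kg left
truck 2: place 19 kg, 70 kg left
truck 3: place 75 kg, 45 kg left
truck 2: place 45 kg, 25 kg left
truck 3: place 30 kg, 15 kg left
truck 2: place 20 kg, 5 kg left
truck 4: place 67 kg, 53 kg left
truck 5: place 69 kg, 51 kg left
truck 6: place 63 kg, 57 kg left
truck 4: place 26 kg, 27 kg left

6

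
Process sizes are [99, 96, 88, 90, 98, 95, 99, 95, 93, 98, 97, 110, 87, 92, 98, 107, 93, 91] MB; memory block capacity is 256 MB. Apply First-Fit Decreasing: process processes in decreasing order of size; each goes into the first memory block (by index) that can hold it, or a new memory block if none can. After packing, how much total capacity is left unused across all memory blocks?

Sorted descending: 110, 107, 99, 99, 98, 98, 98, 97, 96, 95, 95, 93, 93, 92, 91, 90, 88, 87.
memory block 1: place 110 MB, 146 MB left
memory block 1: place 107 MB, 39 MB left
memory block 2: place 99 MB, 157 MB left
memory block 2: place 99 MB, 58 MB left
memory block 3: place 98 MB, 158 MB left
memory block 3: place 98 MB, 60 MB left
memory block 4: place 98 MB, 158 MB left
memory block 4: place 97 MB, 61 MB left
memory block 5: place 96 MB, 160 MB left
memory block 5: place 95 MB, 65 MB left
memory block 6: place 95 MB, 161 MB left
memory block 6: place 93 MB, 68 MB left
memory block 7: place 93 MB, 163 MB left
memory block 7: place 92 MB, 71 MB left
memory block 8: place 91 MB, 165 MB left
memory block 8: place 90 MB, 75 MB left
memory block 9: place 88 MB, 168 MB left
memory block 9: place 87 MB, 81 MB left
9 memory blocks × 256 MB = 2304 MB; used 1726 MB; unused 578 MB.

578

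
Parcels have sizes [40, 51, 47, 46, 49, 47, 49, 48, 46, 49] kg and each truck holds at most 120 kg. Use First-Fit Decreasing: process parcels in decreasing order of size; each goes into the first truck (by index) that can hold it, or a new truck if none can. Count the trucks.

5

Sorted descending: 51, 49, 49, 49, 48, 47, 47, 46, 46, 40.
51 kg → truck 1 (remaining 69 kg)
49 kg → truck 1 (remaining 20 kg)
49 kg → truck 2 (remaining 71 kg)
49 kg → truck 2 (remaining 22 kg)
48 kg → truck 3 (remaining 72 kg)
47 kg → truck 3 (remaining 25 kg)
47 kg → truck 4 (remaining 73 kg)
46 kg → truck 4 (remaining 27 kg)
46 kg → truck 5 (remaining 74 kg)
40 kg → truck 5 (remaining 34 kg)
Final trucks: [51,49] [49,49] [48,47] [47,46] [46,40].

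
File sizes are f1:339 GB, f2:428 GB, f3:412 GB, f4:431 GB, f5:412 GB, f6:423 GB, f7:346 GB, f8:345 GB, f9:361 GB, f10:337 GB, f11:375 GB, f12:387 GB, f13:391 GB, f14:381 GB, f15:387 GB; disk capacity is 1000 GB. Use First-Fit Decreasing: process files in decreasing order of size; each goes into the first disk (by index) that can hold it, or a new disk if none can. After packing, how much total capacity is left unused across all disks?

Sorted descending: 431, 428, 423, 412, 412, 391, 387, 387, 381, 375, 361, 346, 345, 339, 337.
431 GB → disk 1 (remaining 569 GB)
428 GB → disk 1 (remaining 141 GB)
423 GB → disk 2 (remaining 577 GB)
412 GB → disk 2 (remaining 165 GB)
412 GB → disk 3 (remaining 588 GB)
391 GB → disk 3 (remaining 197 GB)
387 GB → disk 4 (remaining 613 GB)
387 GB → disk 4 (remaining 226 GB)
381 GB → disk 5 (remaining 619 GB)
375 GB → disk 5 (remaining 244 GB)
361 GB → disk 6 (remaining 639 GB)
346 GB → disk 6 (remaining 293 GB)
345 GB → disk 7 (remaining 655 GB)
339 GB → disk 7 (remaining 316 GB)
337 GB → disk 8 (remaining 663 GB)
8 disks × 1000 GB = 8000 GB; used 5755 GB; unused 2245 GB.

2245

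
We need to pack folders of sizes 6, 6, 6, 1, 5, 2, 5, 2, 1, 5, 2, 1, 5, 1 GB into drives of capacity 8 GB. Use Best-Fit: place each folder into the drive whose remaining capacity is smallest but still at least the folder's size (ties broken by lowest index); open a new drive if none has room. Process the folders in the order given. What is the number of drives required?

Put 6 GB in drive 1; 2 GB remain.
Put 6 GB in drive 2; 2 GB remain.
Put 6 GB in drive 3; 2 GB remain.
Put 1 GB in drive 1; 1 GB remain.
Put 5 GB in drive 4; 3 GB remain.
Put 2 GB in drive 2; 0 GB remain.
Put 5 GB in drive 5; 3 GB remain.
Put 2 GB in drive 3; 0 GB remain.
Put 1 GB in drive 1; 0 GB remain.
Put 5 GB in drive 6; 3 GB remain.
Put 2 GB in drive 4; 1 GB remain.
Put 1 GB in drive 4; 0 GB remain.
Put 5 GB in drive 7; 3 GB remain.
Put 1 GB in drive 5; 2 GB remain.

7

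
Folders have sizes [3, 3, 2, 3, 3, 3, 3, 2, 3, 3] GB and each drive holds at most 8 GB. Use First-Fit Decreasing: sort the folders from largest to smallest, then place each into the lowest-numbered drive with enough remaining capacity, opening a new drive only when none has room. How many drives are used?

Sorted descending: 3, 3, 3, 3, 3, 3, 3, 3, 2, 2.
drive 1: place 3 GB, 5 GB left
drive 1: place 3 GB, 2 GB left
drive 2: place 3 GB, 5 GB left
drive 2: place 3 GB, 2 GB left
drive 3: place 3 GB, 5 GB left
drive 3: place 3 GB, 2 GB left
drive 4: place 3 GB, 5 GB left
drive 4: place 3 GB, 2 GB left
drive 1: place 2 GB, 0 GB left
drive 2: place 2 GB, 0 GB left

4 drives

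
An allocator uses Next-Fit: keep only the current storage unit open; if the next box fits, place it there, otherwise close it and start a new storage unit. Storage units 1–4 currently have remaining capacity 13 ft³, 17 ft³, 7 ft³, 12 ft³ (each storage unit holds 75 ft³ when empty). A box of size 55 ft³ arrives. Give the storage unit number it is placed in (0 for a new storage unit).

0

Next-Fit only looks at storage unit 4, which has 12 ft³ free.
55 ft³ does not fit, so a new storage unit is opened.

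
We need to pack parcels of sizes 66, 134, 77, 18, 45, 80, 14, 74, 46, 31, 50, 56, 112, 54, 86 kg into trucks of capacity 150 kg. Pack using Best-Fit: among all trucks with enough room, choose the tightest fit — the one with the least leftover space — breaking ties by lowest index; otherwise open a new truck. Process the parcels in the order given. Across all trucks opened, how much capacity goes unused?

107

Put 66 kg in truck 1; 84 kg remain.
Put 134 kg in truck 2; 16 kg remain.
Put 77 kg in truck 1; 7 kg remain.
Put 18 kg in truck 3; 132 kg remain.
Put 45 kg in truck 3; 87 kg remain.
Put 80 kg in truck 3; 7 kg remain.
Put 14 kg in truck 2; 2 kg remain.
Put 74 kg in truck 4; 76 kg remain.
Put 46 kg in truck 4; 30 kg remain.
Put 31 kg in truck 5; 119 kg remain.
Put 50 kg in truck 5; 69 kg remain.
Put 56 kg in truck 5; 13 kg remain.
Put 112 kg in truck 6; 38 kg remain.
Put 54 kg in truck 7; 96 kg remain.
Put 86 kg in truck 7; 10 kg remain.
7 trucks × 150 kg = 1050 kg; used 943 kg; unused 107 kg.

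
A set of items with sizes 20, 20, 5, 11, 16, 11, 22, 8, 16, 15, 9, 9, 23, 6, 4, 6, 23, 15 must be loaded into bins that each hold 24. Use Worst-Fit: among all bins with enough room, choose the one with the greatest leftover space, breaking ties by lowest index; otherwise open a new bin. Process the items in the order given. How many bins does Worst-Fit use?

Put 20 in bin 1; 4 remain.
Put 20 in bin 2; 4 remain.
Put 5 in bin 3; 19 remain.
Put 11 in bin 3; 8 remain.
Put 16 in bin 4; 8 remain.
Put 11 in bin 5; 13 remain.
Put 22 in bin 6; 2 remain.
Put 8 in bin 5; 5 remain.
Put 16 in bin 7; 8 remain.
Put 15 in bin 8; 9 remain.
Put 9 in bin 8; 0 remain.
Put 9 in bin 9; 15 remain.
Put 23 in bin 10; 1 remain.
Put 6 in bin 9; 9 remain.
Put 4 in bin 9; 5 remain.
Put 6 in bin 3; 2 remain.
Put 23 in bin 11; 1 remain.
Put 15 in bin 12; 9 remain.
Final bins: [20] [20] [5,11,6] [16] [11,8] [22] [16] [15,9] [9,6,4] [23] [23] [15].

12 bins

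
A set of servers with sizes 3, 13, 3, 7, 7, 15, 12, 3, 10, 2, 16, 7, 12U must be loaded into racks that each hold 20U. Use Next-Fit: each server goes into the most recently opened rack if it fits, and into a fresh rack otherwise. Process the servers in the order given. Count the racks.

rack 1: place 3U, 17U left
rack 1: place 13U, 4U left
rack 1: place 3U, 1U left
rack 2: place 7U, 13U left
rack 2: place 7U, 6U left
rack 3: place 15U, 5U left
rack 4: place 12U, 8U left
rack 4: place 3U, 5U left
rack 5: place 10U, 10U left
rack 5: place 2U, 8U left
rack 6: place 16U, 4U left
rack 7: place 7U, 13U left
rack 7: place 12U, 1U left
Final racks: [3,13,3] [7,7] [15] [12,3] [10,2] [16] [7,12].

7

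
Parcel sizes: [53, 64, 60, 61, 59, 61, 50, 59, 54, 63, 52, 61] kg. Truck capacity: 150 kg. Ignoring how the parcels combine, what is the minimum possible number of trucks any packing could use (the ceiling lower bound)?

5

Total size = 53 + 64 + 60 + 61 + 59 + 61 + 50 + 59 + 54 + 63 + 52 + 61 = 697 kg.
⌈697 / 150⌉ = 5.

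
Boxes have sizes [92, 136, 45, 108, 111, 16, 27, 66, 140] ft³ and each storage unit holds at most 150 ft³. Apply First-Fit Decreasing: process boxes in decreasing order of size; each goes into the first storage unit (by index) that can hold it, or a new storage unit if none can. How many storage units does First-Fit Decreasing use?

Sorted descending: 140, 136, 111, 108, 92, 66, 45, 27, 16.
Put 140 ft³ in storage unit 1; 10 ft³ remain.
Put 136 ft³ in storage unit 2; 14 ft³ remain.
Put 111 ft³ in storage unit 3; 39 ft³ remain.
Put 108 ft³ in storage unit 4; 42 ft³ remain.
Put 92 ft³ in storage unit 5; 58 ft³ remain.
Put 66 ft³ in storage unit 6; 84 ft³ remain.
Put 45 ft³ in storage unit 5; 13 ft³ remain.
Put 27 ft³ in storage unit 3; 12 ft³ remain.
Put 16 ft³ in storage unit 4; 26 ft³ remain.
Final storage units: [140] [136] [111,27] [108,16] [92,45] [66].

6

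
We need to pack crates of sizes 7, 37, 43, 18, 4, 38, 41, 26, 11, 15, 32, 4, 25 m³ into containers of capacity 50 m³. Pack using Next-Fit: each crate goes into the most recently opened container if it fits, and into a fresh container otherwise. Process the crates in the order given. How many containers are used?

8 containers

container 1: place 7 m³, 43 m³ left
container 1: place 37 m³, 6 m³ left
container 2: place 43 m³, 7 m³ left
container 3: place 18 m³, 32 m³ left
container 3: place 4 m³, 28 m³ left
container 4: place 38 m³, 12 m³ left
container 5: place 41 m³, 9 m³ left
container 6: place 26 m³, 24 m³ left
container 6: place 11 m³, 13 m³ left
container 7: place 15 m³, 35 m³ left
container 7: place 32 m³, 3 m³ left
container 8: place 4 m³, 46 m³ left
container 8: place 25 m³, 21 m³ left
Final containers: [7,37] [43] [18,4] [38] [41] [26,11] [15,32] [4,25].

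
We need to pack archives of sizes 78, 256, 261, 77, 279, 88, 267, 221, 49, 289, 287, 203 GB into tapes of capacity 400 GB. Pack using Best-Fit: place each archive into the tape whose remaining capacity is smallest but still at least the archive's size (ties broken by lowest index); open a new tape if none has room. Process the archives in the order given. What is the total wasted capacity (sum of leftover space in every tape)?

845

Put 78 GB in tape 1; 322 GB remain.
Put 256 GB in tape 1; 66 GB remain.
Put 261 GB in tape 2; 139 GB remain.
Put 77 GB in tape 2; 62 GB remain.
Put 279 GB in tape 3; 121 GB remain.
Put 88 GB in tape 3; 33 GB remain.
Put 267 GB in tape 4; 133 GB remain.
Put 221 GB in tape 5; 179 GB remain.
Put 49 GB in tape 2; 13 GB remain.
Put 289 GB in tape 6; 111 GB remain.
Put 287 GB in tape 7; 113 GB remain.
Put 203 GB in tape 8; 197 GB remain.
8 tapes × 400 GB = 3200 GB; used 2355 GB; unused 845 GB.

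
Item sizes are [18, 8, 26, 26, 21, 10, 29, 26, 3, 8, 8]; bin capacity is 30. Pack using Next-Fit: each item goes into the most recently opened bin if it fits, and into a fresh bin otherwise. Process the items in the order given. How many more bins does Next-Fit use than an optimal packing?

1

Next-Fit: [18,8] [26] [26] [21] [10] [29] [26,3] [8,8] → 8 bins.
Total size 183; any packing needs at least ⌈183/30⌉ = 7 bins.
An optimal packing achieves that bound: [29] [26,3] [26] [26] [21,8] [18,10] [8,8] → 7 bins.
Excess: 8 − 7 = 1.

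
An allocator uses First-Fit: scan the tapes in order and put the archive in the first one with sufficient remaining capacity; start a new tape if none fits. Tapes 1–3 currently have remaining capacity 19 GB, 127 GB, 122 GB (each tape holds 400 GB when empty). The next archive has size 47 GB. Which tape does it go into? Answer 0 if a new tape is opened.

2

Tapes with room: tape 2 (127 GB), tape 3 (122 GB).
The first with room is tape 2.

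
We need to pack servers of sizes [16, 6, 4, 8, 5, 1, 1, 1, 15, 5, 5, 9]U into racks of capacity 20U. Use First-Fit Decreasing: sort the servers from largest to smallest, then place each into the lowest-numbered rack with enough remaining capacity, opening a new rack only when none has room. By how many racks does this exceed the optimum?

First-Fit Decreasing: [16,4] [15,5] [9,8,1,1,1] [6,5,5] → 4 racks.
Total size 76U; any packing needs at least ⌈76/20⌉ = 4 racks.
So 4 is already optimal.

0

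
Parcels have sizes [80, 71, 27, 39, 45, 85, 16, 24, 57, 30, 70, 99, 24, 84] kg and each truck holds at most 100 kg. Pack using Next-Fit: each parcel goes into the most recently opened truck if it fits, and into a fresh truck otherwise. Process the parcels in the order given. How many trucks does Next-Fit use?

9

truck 1: place 80 kg, 20 kg left
truck 2: place 71 kg, 29 kg left
truck 2: place 27 kg, 2 kg left
truck 3: place 39 kg, 61 kg left
truck 3: place 45 kg, 16 kg left
truck 4: place 85 kg, 15 kg left
truck 5: place 16 kg, 84 kg left
truck 5: place 24 kg, 60 kg left
truck 5: place 57 kg, 3 kg left
truck 6: place 30 kg, 70 kg left
truck 6: place 70 kg, 0 kg left
truck 7: place 99 kg, 1 kg left
truck 8: place 24 kg, 76 kg left
truck 9: place 84 kg, 16 kg left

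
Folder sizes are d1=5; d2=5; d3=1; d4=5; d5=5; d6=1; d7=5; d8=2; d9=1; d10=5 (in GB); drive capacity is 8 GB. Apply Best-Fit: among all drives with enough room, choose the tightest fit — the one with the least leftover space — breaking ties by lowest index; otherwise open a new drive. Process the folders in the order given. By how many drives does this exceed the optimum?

Best-Fit: [5,1,1,1] [5,2] [5] [5] [5] [5] → 6 drives.
6 folders exceed 4 GB (half the capacity), and no two of those can share a drive, so at least 6 drives are needed.
So 6 is already optimal.

0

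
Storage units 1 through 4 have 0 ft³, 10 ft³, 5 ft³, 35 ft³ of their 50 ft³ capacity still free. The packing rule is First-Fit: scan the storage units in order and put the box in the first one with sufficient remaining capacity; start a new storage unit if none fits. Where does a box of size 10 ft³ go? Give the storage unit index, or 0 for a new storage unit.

2

Storage units with room: storage unit 2 (10 ft³), storage unit 4 (35 ft³).
The first with room is storage unit 2.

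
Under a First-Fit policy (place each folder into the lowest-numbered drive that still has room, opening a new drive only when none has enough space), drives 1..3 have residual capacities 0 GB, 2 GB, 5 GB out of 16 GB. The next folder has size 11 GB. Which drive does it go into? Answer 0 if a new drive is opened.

0

No drive has ≥ 11 GB free, so a new drive is opened.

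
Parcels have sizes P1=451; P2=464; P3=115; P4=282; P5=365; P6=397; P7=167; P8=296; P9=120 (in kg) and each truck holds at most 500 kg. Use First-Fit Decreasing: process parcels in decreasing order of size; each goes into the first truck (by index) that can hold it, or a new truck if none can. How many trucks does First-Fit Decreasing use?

6

Sorted descending: 464, 451, 397, 365, 296, 282, 167, 120, 115.
464 kg → truck 1 (remaining 36 kg)
451 kg → truck 2 (remaining 49 kg)
397 kg → truck 3 (remaining 103 kg)
365 kg → truck 4 (remaining 135 kg)
296 kg → truck 5 (remaining 204 kg)
282 kg → truck 6 (remaining 218 kg)
167 kg → truck 5 (remaining 37 kg)
120 kg → truck 4 (remaining 15 kg)
115 kg → truck 6 (remaining 103 kg)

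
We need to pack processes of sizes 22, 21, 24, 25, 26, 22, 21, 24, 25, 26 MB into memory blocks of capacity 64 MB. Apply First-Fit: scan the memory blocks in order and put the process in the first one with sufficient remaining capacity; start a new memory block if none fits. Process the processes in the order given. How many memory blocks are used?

5 memory blocks

Put 22 MB in memory block 1; 42 MB remain.
Put 21 MB in memory block 1; 21 MB remain.
Put 24 MB in memory block 2; 40 MB remain.
Put 25 MB in memory block 2; 15 MB remain.
Put 26 MB in memory block 3; 38 MB remain.
Put 22 MB in memory block 3; 16 MB remain.
Put 21 MB in memory block 1; 0 MB remain.
Put 24 MB in memory block 4; 40 MB remain.
Put 25 MB in memory block 4; 15 MB remain.
Put 26 MB in memory block 5; 38 MB remain.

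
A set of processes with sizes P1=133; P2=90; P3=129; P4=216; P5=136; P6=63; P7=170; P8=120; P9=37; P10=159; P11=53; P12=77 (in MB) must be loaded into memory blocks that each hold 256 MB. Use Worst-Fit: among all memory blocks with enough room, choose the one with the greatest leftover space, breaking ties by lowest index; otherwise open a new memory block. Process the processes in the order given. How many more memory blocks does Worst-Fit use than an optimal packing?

Worst-Fit: [133,90] [129,63] [216] [136,120] [170,37] [159,53] [77] → 7 memory blocks.
Total size 1383 MB; any packing needs at least ⌈1383/256⌉ = 6 memory blocks.
An optimal packing achieves that bound: [216,37] [170,77] [159,90] [136,120] [133,63,53] [129] → 6 memory blocks.
Excess: 7 − 6 = 1.

1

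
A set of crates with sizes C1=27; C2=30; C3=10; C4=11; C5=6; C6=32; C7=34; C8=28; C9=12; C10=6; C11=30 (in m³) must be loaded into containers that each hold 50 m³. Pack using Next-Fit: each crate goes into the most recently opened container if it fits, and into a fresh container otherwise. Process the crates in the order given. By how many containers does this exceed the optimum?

0

Next-Fit: [27] [30,10] [11,6,32] [34] [28,12,6] [30] → 6 containers.
6 crates exceed 25 m³ (half the capacity), and no two of those can share a container, so at least 6 containers are needed.
So 6 is already optimal.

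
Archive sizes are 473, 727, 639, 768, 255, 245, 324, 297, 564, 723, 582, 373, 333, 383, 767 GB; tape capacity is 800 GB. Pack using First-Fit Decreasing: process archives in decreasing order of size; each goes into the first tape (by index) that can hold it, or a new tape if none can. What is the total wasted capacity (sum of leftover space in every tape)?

Sorted descending: 768, 767, 727, 723, 639, 582, 564, 473, 383, 373, 333, 324, 297, 255, 245.
Put 768 GB in tape 1; 32 GB remain.
Put 767 GB in tape 2; 33 GB remain.
Put 727 GB in tape 3; 73 GB remain.
Put 723 GB in tape 4; 77 GB remain.
Put 639 GB in tape 5; 161 GB remain.
Put 582 GB in tape 6; 218 GB remain.
Put 564 GB in tape 7; 236 GB remain.
Put 473 GB in tape 8; 327 GB remain.
Put 383 GB in tape 9; 417 GB remain.
Put 373 GB in tape 9; 44 GB remain.
Put 333 GB in tape 10; 467 GB remain.
Put 324 GB in tape 8; 3 GB remain.
Put 297 GB in tape 10; 170 GB remain.
Put 255 GB in tape 11; 545 GB remain.
Put 245 GB in tape 11; 300 GB remain.
11 tapes × 800 GB = 8800 GB; used 7453 GB; unused 1347 GB.

1347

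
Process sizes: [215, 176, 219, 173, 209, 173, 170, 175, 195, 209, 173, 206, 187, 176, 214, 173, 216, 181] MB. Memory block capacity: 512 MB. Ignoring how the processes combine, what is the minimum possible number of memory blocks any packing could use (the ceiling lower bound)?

Total size = 215 + 176 + 219 + 173 + 209 + 173 + 170 + 175 + 195 + 209 + 173 + 206 + 187 + 176 + 214 + 173 + 216 + 181 = 3440 MB.
⌈3440 / 512⌉ = 7.

7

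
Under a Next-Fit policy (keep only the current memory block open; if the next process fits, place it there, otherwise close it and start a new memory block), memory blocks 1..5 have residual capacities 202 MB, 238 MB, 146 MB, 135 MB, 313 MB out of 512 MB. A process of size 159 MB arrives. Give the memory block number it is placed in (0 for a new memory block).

Next-Fit only looks at memory block 5, which has 313 MB free.
159 MB fits there.

5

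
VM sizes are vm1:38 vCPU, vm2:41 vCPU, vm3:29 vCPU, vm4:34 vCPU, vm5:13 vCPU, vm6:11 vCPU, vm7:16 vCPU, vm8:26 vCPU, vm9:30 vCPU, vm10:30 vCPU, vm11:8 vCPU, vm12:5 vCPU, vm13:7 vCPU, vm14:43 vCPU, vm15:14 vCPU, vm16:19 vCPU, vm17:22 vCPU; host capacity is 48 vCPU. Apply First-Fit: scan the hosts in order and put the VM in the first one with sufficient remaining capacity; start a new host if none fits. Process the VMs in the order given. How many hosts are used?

vm1 (38 vCPU) → host 1 (remaining 10 vCPU)
vm2 (41 vCPU) → host 2 (remaining 7 vCPU)
vm3 (29 vCPU) → host 3 (remaining 19 vCPU)
vm4 (34 vCPU) → host 4 (remaining 14 vCPU)
vm5 (13 vCPU) → host 3 (remaining 6 vCPU)
vm6 (11 vCPU) → host 4 (remaining 3 vCPU)
vm7 (16 vCPU) → host 5 (remaining 32 vCPU)
vm8 (26 vCPU) → host 5 (remaining 6 vCPU)
vm9 (30 vCPU) → host 6 (remaining 18 vCPU)
vm10 (30 vCPU) → host 7 (remaining 18 vCPU)
vm11 (8 vCPU) → host 1 (remaining 2 vCPU)
vm12 (5 vCPU) → host 2 (remaining 2 vCPU)
vm13 (7 vCPU) → host 6 (remaining 11 vCPU)
vm14 (43 vCPU) → host 8 (remaining 5 vCPU)
vm15 (14 vCPU) → host 7 (remaining 4 vCPU)
vm16 (19 vCPU) → host 9 (remaining 29 vCPU)
vm17 (22 vCPU) → host 9 (remaining 7 vCPU)
Final hosts: [38,8] [41,5] [29,13] [34,11] [16,26] [30,7] [30,14] [43] [19,22].

9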